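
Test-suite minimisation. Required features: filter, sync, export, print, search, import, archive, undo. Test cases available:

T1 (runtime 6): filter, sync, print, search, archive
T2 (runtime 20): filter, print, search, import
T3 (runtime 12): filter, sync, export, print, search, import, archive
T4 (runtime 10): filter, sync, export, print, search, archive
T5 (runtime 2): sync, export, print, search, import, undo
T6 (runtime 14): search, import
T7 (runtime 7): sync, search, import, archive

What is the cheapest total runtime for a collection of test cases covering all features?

8

T1, T5 cover every feature at runtime 6 + 2 = 8.
Any cover uses at least 2 test cases; among all covering selections none totals below 8.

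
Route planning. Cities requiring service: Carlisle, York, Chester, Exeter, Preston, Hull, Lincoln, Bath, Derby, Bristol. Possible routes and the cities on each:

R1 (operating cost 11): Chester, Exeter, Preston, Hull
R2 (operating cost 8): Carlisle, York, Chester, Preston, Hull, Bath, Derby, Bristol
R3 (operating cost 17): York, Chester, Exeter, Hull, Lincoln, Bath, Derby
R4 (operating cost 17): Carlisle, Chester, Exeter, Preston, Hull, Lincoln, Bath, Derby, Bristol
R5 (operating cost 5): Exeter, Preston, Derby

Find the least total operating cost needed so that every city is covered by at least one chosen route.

25

R2, R3 cover every city at operating cost 8 + 17 = 25.
Any cover uses at least 2 routes; among all covering selections none totals below 25.
Greedy by coverage-per-operating cost would pick R2, R5, R3 for 30 — worse than the optimum 25.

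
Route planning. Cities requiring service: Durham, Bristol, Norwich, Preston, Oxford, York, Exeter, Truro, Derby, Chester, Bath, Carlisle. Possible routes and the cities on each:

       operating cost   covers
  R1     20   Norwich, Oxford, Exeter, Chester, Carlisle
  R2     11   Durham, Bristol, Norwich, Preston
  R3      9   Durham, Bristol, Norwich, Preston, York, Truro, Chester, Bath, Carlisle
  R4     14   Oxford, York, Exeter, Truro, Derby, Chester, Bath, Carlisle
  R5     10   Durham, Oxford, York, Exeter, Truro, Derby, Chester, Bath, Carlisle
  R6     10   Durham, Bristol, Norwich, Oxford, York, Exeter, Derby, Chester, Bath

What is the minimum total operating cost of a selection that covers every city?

R3, R5 cover every city at operating cost 9 + 10 = 19.
Any cover uses at least 2 routes; among all covering selections none totals below 19.

19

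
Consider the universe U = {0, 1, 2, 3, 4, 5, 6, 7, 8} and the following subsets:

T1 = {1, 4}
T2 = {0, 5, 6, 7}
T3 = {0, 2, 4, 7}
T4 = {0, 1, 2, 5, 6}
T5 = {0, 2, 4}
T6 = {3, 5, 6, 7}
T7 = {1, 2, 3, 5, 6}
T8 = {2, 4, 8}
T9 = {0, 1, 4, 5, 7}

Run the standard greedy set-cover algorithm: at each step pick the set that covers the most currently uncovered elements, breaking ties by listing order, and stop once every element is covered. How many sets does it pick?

4

Pick 1: T4 covers 5 new elements (0, 1, 2, 5, 6).
Pick 2: T3 covers 2 new elements (4, 7).
Pick 3: T6 covers 1 new elements (3).
Pick 4: T8 covers 1 new elements (8).
Greedy uses 4 sets. (The true minimum is 3.)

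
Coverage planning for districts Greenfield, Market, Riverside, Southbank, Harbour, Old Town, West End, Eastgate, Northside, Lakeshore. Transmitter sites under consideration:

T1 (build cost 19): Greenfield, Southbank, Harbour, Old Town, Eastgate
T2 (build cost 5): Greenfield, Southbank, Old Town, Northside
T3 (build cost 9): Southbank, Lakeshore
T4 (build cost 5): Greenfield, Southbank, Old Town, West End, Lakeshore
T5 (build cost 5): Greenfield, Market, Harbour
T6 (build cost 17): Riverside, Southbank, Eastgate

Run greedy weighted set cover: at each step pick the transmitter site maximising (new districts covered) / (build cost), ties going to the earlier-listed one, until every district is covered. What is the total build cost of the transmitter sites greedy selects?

32

Pick 1: T4 adds 5 new (Greenfield, Southbank, Old Town, West End, Lakeshore) at build cost 5 (ratio 5/5).
Pick 2: T5 adds 2 new (Market, Harbour) at build cost 5 (ratio 2/5).
Pick 3: T2 adds 1 new (Northside) at build cost 5 (ratio 1/5).
Pick 4: T6 adds 2 new (Riverside, Eastgate) at build cost 17 (ratio 2/17).
Greedy total build cost: 5 + 5 + 5 + 17 = 32.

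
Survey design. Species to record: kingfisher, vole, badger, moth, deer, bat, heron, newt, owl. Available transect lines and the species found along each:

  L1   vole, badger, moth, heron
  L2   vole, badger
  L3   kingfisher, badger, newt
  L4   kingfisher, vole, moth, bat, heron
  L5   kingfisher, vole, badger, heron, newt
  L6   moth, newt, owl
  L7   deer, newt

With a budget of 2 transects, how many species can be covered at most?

Choosing L3, L4 covers {kingfisher, vole, badger, moth, bat, heron, newt} — 7 species.
No choice of 2 transects does better; here deer, owl are left uncovered.

7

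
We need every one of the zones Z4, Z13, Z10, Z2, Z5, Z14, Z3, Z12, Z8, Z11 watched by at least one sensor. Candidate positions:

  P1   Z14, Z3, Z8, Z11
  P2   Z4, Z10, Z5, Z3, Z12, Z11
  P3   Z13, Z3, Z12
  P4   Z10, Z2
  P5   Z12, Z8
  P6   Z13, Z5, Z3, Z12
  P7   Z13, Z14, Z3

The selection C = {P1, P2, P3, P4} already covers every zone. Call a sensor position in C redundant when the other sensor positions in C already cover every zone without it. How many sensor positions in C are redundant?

0

Drop P1: Z14, Z8 uncovered — not redundant.
Drop P2: Z4, Z5 uncovered — not redundant.
Drop P3: Z13 uncovered — not redundant.
Drop P4: Z2 uncovered — not redundant.
None of the sensor positions in C is redundant.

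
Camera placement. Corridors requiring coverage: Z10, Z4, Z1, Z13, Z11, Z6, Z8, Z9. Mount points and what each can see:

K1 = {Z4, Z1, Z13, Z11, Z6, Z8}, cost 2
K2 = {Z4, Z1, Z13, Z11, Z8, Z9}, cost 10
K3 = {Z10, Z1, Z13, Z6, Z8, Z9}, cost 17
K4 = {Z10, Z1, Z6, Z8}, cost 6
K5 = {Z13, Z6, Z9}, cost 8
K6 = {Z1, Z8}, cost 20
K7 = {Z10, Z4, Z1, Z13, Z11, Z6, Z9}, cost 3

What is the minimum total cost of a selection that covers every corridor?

5

K1, K7 cover every corridor at cost 2 + 3 = 5.
Any cover uses at least 2 camera mounts; among all covering selections none totals below 5.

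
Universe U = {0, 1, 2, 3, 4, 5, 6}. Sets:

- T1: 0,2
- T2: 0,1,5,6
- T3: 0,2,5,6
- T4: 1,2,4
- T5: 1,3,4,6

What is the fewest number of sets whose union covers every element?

2

T3, T5 together cover {0, 1, 2, 3, 4, 5, 6} — every element.
No single set contains all 7 elements, so 2 is optimal.
Greedy (largest uncovered first) would take T2, T4, T5 — 3 sets — but 2 suffice.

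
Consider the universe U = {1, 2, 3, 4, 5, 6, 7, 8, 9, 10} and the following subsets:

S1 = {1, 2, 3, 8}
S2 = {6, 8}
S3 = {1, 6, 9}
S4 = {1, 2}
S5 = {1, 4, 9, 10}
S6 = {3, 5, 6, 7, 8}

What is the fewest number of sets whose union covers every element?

3

S1, S5, S6 together cover {1, 2, 3, 4, 5, 6, 7, 8, 9, 10} — every element.
No 2 of the 6 sets cover everything (all 15 pairs fall short), so 3 is minimum.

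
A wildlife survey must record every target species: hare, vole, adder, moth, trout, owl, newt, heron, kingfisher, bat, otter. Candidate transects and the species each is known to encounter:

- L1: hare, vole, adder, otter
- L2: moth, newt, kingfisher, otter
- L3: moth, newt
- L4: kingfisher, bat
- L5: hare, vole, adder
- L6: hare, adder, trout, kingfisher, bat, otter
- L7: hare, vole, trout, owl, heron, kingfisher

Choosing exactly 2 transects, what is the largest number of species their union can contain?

9

Choosing L2, L7 covers {hare, vole, moth, trout, owl, newt, heron, kingfisher, otter} — 9 species.
No choice of 2 transects does better; here adder, bat are left uncovered.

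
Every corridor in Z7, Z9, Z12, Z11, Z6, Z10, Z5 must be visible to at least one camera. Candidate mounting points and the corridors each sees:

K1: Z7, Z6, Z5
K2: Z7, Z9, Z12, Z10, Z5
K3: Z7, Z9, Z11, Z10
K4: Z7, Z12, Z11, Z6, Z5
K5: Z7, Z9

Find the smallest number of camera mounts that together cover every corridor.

K2, K4 together cover {Z7, Z9, Z12, Z11, Z6, Z10, Z5} — every corridor.
No single camera mount contains all 7 corridors, so 2 is optimal.

2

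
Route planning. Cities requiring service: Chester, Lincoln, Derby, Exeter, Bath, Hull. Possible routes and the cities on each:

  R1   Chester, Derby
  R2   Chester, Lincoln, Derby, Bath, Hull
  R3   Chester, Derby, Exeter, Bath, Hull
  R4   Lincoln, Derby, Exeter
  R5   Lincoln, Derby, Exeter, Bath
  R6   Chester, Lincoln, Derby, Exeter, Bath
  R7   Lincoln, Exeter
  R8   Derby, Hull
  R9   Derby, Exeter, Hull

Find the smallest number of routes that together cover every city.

2

R2, R3 together cover {Chester, Lincoln, Derby, Exeter, Bath, Hull} — every city.
No single route contains all 6 cities, so 2 is optimal.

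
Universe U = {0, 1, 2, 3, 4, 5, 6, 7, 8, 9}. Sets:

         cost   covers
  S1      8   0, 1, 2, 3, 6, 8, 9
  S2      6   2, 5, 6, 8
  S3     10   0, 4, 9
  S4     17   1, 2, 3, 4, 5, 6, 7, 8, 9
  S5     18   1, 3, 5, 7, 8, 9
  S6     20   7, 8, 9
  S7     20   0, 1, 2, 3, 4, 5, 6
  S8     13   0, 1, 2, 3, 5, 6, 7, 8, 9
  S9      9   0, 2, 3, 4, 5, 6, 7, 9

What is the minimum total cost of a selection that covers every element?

S1, S9 cover every element at cost 8 + 9 = 17.
Any cover uses at least 2 sets; among all covering selections none totals below 17.

17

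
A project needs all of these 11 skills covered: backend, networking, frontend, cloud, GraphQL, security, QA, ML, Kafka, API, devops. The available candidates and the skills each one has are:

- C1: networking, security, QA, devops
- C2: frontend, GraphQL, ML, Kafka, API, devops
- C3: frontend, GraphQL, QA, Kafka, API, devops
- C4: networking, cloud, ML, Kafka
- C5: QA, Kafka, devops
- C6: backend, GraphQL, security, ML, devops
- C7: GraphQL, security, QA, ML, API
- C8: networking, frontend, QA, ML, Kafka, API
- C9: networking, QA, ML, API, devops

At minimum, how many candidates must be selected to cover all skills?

3

C3, C4, C6 together cover {backend, networking, frontend, cloud, GraphQL, security, QA, ML, Kafka, API, devops} — every skill.
No 2 of the 9 candidates cover everything (all 36 pairs fall short), so 3 is minimum.
Greedy (largest uncovered first) would take C2, C1, C4, C6 — 4 candidates — but 3 suffice.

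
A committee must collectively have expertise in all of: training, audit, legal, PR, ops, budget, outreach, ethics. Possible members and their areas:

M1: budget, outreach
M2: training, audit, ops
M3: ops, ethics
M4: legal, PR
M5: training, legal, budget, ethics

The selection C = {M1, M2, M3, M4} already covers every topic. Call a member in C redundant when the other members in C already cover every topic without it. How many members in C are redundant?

0

Drop M1: budget, outreach uncovered — not redundant.
Drop M2: training, audit uncovered — not redundant.
Drop M3: ethics uncovered — not redundant.
Drop M4: legal, PR uncovered — not redundant.
None of the members in C is redundant.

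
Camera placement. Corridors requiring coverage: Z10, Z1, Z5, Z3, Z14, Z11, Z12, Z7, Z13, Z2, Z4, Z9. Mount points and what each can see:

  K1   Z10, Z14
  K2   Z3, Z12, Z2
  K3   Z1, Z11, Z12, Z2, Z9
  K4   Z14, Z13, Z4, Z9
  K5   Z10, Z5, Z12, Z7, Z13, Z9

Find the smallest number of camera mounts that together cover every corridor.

K2, K3, K4, K5 together cover {Z10, Z1, Z5, Z3, Z14, Z11, Z12, Z7, Z13, Z2, Z4, Z9} — every corridor.
No 3 of the 5 camera mounts cover everything (all 10 triples fall short), so 4 is minimum.

4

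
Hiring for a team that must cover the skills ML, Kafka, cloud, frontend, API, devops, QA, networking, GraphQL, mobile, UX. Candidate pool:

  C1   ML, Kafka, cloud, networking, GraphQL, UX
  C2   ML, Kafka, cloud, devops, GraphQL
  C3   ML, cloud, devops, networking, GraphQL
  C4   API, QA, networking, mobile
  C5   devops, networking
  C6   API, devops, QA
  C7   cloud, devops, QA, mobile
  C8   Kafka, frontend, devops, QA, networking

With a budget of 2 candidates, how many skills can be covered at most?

9

Choosing C1, C4 covers {ML, Kafka, cloud, API, QA, networking, GraphQL, mobile, UX} — 9 skills.
No choice of 2 candidates does better; here frontend, devops are left uncovered.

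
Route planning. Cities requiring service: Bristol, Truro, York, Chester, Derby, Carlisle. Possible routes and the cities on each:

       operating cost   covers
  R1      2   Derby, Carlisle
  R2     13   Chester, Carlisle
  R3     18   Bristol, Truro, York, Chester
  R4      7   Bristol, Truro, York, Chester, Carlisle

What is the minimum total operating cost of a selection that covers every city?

R1, R4 cover every city at operating cost 2 + 7 = 9.
Any cover uses at least 2 routes; among all covering selections none totals below 9.

9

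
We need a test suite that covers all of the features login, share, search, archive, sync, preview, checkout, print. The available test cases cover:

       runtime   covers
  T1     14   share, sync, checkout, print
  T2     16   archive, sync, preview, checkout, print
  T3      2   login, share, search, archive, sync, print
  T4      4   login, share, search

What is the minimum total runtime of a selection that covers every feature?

18

T2, T3 cover every feature at runtime 16 + 2 = 18.
Any cover uses at least 2 test cases; among all covering selections none totals below 18.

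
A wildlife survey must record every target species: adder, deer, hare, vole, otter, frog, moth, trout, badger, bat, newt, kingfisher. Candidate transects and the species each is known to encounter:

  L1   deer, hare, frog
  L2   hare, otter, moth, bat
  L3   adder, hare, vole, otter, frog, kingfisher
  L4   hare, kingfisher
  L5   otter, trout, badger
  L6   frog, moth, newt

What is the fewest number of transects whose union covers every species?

L1, L2, L3, L5, L6 together cover {adder, deer, hare, vole, otter, frog, moth, trout, badger, bat, newt, kingfisher} — every species.
No 4 of the 6 transects cover everything (all 15 size-4 selections fall short), so 5 is minimum.

5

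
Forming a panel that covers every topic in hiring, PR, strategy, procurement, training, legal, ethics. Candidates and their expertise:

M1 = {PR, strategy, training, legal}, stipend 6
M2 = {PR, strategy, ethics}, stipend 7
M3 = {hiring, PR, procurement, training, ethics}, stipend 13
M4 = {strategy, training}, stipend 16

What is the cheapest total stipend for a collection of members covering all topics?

M1, M3 cover every topic at stipend 6 + 13 = 19.
Any cover uses at least 2 members; among all covering selections none totals below 19.

19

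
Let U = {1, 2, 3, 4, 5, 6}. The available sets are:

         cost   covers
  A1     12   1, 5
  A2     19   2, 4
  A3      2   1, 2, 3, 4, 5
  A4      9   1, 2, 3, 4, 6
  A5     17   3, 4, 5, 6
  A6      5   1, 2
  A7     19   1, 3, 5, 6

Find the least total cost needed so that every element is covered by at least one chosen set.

A3, A4 cover every element at cost 2 + 9 = 11.
Any cover uses at least 2 sets; among all covering selections none totals below 11.

11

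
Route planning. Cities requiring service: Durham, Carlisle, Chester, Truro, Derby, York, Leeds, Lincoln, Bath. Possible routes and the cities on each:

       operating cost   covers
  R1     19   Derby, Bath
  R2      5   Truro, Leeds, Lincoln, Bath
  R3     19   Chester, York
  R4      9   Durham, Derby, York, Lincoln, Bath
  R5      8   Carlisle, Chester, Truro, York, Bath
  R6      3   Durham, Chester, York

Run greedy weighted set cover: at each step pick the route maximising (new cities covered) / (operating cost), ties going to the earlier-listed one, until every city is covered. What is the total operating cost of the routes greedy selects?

25

Pick 1: R6 adds 3 new (Durham, Chester, York) at operating cost 3 (ratio 3/3).
Pick 2: R2 adds 4 new (Truro, Leeds, Lincoln, Bath) at operating cost 5 (ratio 4/5).
Pick 3: R5 adds 1 new (Carlisle) at operating cost 8 (ratio 1/8).
Pick 4: R4 adds 1 new (Derby) at operating cost 9 (ratio 1/9).
Greedy total operating cost: 3 + 5 + 8 + 9 = 25. (The true optimum is 22, so greedy overshoots here.)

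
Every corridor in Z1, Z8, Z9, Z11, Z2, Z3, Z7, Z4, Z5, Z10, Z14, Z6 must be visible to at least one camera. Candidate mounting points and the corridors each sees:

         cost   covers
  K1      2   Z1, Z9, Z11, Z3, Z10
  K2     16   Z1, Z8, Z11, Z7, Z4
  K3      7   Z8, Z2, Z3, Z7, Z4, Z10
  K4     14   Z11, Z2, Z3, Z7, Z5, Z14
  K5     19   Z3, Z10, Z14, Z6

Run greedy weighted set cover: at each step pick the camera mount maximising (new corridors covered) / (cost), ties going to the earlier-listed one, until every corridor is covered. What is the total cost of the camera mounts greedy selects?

42

Pick 1: K1 adds 5 new (Z1, Z9, Z11, Z3, Z10) at cost 2 (ratio 5/2).
Pick 2: K3 adds 4 new (Z8, Z2, Z7, Z4) at cost 7 (ratio 4/7).
Pick 3: K4 adds 2 new (Z5, Z14) at cost 14 (ratio 2/14).
Pick 4: K5 adds 1 new (Z6) at cost 19 (ratio 1/19).
Greedy total cost: 2 + 7 + 14 + 19 = 42.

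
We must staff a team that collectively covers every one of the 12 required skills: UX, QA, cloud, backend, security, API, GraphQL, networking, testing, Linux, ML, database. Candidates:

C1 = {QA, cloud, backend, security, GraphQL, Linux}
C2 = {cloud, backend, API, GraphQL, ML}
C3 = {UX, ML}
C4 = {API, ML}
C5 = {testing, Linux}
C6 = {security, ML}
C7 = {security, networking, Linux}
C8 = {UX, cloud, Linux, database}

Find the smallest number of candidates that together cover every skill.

C1, C2, C5, C7, C8 together cover {UX, QA, cloud, backend, security, API, GraphQL, networking, testing, Linux, ML, database} — every skill.
No 4 of the 8 candidates cover everything (all 70 size-4 selections fall short), so 5 is minimum.

5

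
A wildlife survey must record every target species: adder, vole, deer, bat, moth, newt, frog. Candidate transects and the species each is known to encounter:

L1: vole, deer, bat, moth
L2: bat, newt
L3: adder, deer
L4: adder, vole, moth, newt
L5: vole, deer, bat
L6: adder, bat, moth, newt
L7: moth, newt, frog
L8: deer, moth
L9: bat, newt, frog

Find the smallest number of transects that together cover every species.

L1, L3, L7 together cover {adder, vole, deer, bat, moth, newt, frog} — every species.
No 2 of the 9 transects cover everything (all 36 pairs fall short), so 3 is minimum.

3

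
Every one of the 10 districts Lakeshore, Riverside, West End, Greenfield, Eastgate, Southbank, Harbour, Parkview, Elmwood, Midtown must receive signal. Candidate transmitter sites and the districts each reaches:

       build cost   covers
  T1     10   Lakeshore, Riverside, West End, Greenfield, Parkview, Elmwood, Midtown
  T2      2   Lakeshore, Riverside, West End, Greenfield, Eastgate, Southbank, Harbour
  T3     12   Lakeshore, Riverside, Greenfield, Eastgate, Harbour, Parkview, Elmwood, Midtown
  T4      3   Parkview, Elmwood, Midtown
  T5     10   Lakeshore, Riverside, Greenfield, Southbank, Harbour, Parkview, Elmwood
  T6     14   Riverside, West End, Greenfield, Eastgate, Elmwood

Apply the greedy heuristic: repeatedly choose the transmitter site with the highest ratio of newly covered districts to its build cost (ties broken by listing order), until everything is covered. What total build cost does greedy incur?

5

Pick 1: T2 adds 7 new (Lakeshore, Riverside, West End, Greenfield, Eastgate, Southbank, Harbour) at build cost 2 (ratio 7/2).
Pick 2: T4 adds 3 new (Parkview, Elmwood, Midtown) at build cost 3 (ratio 3/3).
Greedy total build cost: 2 + 3 = 5.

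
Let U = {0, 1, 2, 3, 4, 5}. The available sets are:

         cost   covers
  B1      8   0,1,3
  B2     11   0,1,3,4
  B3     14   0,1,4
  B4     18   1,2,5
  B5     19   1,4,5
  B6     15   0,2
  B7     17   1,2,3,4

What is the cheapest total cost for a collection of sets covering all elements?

B2, B4 cover every element at cost 11 + 18 = 29.
Any cover uses at least 2 sets; among all covering selections none totals below 29.
Greedy by coverage-per-cost would pick B1, B7, B4 for 43 — worse than the optimum 29.

29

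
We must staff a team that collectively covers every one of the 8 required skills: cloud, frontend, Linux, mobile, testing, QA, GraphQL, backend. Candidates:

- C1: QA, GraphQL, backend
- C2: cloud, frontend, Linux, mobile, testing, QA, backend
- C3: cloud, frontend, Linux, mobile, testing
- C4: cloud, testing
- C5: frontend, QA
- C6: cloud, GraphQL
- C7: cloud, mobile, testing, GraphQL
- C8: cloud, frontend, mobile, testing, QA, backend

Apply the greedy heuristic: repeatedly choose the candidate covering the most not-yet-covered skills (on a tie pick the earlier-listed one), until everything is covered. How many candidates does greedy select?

2

Pick 1: C2 covers 7 new skills (cloud, frontend, Linux, mobile, testing, QA, backend).
Pick 2: C1 covers 1 new skills (GraphQL).
Greedy uses 2 candidates.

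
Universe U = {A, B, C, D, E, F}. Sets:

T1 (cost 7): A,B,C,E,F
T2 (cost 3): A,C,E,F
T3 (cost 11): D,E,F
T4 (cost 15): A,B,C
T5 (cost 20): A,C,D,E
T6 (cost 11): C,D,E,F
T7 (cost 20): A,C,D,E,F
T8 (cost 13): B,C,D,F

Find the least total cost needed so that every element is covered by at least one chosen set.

T2, T8 cover every element at cost 3 + 13 = 16.
Any cover uses at least 2 sets; among all covering selections none totals below 16.

16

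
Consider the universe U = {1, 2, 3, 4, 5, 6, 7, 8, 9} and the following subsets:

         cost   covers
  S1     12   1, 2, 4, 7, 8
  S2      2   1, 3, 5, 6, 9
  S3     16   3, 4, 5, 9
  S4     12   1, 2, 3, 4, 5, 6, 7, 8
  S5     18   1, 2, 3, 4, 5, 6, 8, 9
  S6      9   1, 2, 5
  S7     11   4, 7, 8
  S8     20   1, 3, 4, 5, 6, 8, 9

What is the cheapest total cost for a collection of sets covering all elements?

S1, S2 cover every element at cost 12 + 2 = 14.
Any cover uses at least 2 sets; among all covering selections none totals below 14.

14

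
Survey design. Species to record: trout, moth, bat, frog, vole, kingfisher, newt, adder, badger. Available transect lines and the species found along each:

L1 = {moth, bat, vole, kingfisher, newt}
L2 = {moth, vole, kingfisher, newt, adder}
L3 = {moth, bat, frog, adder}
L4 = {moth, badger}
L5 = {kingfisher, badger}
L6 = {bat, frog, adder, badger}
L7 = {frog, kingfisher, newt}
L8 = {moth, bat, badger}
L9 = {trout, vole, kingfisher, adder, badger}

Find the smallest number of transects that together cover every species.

L1, L3, L9 together cover {trout, moth, bat, frog, vole, kingfisher, newt, adder, badger} — every species.
No 2 of the 9 transects cover everything (all 36 pairs fall short), so 3 is minimum.

3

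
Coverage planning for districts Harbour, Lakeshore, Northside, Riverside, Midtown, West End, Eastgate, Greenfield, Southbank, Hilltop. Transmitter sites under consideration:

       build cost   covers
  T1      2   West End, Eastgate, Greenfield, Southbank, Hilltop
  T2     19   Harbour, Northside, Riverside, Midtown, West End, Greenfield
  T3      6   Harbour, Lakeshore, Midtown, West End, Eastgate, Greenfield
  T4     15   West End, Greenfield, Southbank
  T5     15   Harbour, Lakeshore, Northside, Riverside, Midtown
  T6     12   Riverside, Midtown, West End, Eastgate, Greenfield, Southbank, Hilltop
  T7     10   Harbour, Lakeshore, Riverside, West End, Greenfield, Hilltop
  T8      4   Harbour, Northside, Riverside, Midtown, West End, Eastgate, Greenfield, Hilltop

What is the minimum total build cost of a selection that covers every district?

T1, T3, T8 cover every district at build cost 2 + 6 + 4 = 12.
Any cover uses at least 2 transmitter sites; among all covering selections none totals below 12.

12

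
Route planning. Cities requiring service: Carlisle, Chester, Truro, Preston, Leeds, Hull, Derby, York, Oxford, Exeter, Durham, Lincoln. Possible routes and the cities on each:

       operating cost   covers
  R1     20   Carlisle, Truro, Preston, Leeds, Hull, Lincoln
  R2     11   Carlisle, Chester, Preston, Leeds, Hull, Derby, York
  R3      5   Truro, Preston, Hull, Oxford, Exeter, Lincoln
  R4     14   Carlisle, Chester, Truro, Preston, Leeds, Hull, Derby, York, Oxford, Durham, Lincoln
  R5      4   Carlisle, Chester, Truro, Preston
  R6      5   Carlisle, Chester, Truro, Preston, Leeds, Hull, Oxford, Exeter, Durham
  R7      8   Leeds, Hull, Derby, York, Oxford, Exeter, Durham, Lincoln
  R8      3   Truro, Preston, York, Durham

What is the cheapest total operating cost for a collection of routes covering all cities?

R5, R7 cover every city at operating cost 4 + 8 = 12.
Any cover uses at least 2 routes; among all covering selections none totals below 12.
Greedy by coverage-per-operating cost would pick R6, R7 for 13 — worse than the optimum 12.

12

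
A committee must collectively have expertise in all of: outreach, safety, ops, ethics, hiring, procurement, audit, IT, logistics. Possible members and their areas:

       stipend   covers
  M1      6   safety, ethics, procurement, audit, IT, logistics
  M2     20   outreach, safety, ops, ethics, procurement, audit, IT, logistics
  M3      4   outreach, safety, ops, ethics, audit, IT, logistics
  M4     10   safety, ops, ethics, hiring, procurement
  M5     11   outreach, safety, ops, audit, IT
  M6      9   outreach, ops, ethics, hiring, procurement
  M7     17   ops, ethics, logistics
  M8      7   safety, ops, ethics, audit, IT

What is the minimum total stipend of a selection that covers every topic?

M3, M6 cover every topic at stipend 4 + 9 = 13.
Any cover uses at least 2 members; among all covering selections none totals below 13.

13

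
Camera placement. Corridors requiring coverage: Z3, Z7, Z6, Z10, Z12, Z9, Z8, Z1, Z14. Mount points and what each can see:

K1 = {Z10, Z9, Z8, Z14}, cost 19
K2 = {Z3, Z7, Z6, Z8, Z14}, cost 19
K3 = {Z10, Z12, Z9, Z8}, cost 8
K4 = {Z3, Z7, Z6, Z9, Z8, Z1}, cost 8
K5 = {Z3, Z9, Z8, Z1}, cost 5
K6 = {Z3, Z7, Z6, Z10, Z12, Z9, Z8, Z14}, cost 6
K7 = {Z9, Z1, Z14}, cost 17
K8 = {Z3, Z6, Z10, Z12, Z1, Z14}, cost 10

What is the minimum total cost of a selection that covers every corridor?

11

K5, K6 cover every corridor at cost 5 + 6 = 11.
Any cover uses at least 2 camera mounts; among all covering selections none totals below 11.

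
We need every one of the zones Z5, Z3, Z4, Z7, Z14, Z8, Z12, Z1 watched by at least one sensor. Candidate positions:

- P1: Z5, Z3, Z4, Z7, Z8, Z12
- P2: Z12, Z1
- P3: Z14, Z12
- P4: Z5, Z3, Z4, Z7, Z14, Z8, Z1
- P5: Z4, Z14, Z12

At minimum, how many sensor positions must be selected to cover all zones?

P1, P4 together cover {Z5, Z3, Z4, Z7, Z14, Z8, Z12, Z1} — every zone.
No single sensor position contains all 8 zones, so 2 is optimal.

2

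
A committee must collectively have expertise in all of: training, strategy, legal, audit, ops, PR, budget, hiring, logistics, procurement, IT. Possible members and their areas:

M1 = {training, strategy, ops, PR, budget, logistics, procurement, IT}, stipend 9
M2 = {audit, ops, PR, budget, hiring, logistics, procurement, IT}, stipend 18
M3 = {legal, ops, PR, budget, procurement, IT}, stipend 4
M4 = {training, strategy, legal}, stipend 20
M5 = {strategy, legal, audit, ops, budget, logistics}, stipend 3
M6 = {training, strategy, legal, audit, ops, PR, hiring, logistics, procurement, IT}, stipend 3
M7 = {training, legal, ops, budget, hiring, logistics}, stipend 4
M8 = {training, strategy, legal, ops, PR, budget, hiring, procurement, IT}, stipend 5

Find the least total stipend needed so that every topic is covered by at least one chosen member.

6

M5, M6 cover every topic at stipend 3 + 3 = 6.
Any cover uses at least 2 members; among all covering selections none totals below 6.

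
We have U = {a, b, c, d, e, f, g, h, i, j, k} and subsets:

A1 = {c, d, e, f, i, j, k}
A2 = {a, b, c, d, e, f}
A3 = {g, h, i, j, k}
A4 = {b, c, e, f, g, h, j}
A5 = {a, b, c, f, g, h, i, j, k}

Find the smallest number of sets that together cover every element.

A1, A5 together cover {a, b, c, d, e, f, g, h, i, j, k} — every element.
No single set contains all 11 elements, so 2 is optimal.

2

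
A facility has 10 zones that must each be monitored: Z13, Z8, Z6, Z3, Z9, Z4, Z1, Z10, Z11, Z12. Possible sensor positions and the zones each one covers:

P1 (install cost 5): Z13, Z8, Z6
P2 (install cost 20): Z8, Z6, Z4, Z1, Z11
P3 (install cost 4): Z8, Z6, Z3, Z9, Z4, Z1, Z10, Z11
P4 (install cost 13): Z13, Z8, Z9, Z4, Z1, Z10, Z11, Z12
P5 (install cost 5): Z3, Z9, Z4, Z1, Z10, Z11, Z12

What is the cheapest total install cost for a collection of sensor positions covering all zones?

10

P1, P5 cover every zone at install cost 5 + 5 = 10.
Any cover uses at least 2 sensor positions; among all covering selections none totals below 10.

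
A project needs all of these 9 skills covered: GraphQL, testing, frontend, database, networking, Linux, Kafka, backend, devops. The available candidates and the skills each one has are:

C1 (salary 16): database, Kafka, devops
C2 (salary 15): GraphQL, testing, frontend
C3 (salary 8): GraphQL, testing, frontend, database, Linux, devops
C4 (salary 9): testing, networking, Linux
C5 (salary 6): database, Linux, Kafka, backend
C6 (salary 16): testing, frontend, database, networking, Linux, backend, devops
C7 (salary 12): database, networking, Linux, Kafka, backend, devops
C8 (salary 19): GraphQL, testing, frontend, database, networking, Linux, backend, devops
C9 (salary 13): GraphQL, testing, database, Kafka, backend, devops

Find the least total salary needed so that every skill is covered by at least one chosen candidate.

20

C3, C7 cover every skill at salary 8 + 12 = 20.
Any cover uses at least 2 candidates; among all covering selections none totals below 20.
Greedy by coverage-per-salary would pick C3, C5, C4 for 23 — worse than the optimum 20.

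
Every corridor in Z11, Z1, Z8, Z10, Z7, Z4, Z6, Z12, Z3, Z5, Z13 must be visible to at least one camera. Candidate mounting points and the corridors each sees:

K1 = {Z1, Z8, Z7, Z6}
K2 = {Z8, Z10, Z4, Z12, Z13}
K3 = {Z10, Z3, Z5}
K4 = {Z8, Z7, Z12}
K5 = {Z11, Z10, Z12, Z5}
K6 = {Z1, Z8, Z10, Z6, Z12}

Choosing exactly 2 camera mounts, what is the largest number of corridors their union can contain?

8

Choosing K1, K2 covers {Z1, Z8, Z10, Z7, Z4, Z6, Z12, Z13} — 8 corridors.
No choice of 2 camera mounts does better; here Z11, Z3, Z5 are left uncovered.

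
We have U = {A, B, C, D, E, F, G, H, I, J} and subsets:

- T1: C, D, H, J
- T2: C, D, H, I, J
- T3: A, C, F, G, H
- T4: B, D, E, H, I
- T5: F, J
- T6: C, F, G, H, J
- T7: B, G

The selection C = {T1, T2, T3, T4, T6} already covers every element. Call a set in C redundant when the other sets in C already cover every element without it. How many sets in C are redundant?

3

Drop T1: the rest still cover every element — redundant.
Drop T2: the rest still cover every element — redundant.
Drop T3: A uncovered — not redundant.
Drop T4: B, E uncovered — not redundant.
Drop T6: the rest still cover every element — redundant.
3 redundant: T1, T2, T6.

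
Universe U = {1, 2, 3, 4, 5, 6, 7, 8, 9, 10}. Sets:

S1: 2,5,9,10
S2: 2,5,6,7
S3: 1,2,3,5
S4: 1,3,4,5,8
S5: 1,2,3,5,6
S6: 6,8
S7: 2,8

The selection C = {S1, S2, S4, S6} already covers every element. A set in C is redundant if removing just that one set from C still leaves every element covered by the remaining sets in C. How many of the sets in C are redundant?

Drop S1: 9, 10 uncovered — not redundant.
Drop S2: 7 uncovered — not redundant.
Drop S4: 1, 3, 4 uncovered — not redundant.
Drop S6: the rest still cover every element — redundant.
1 redundant: S6.

1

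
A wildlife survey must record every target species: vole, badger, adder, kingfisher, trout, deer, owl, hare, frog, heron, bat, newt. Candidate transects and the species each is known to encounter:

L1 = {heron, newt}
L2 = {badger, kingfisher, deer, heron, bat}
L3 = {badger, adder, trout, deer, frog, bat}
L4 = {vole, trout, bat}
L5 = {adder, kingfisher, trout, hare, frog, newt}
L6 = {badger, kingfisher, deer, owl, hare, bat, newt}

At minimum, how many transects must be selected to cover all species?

4

L1, L3, L4, L6 together cover {vole, badger, adder, kingfisher, trout, deer, owl, hare, frog, heron, bat, newt} — every species.
No 3 of the 6 transects cover everything (all 20 triples fall short), so 4 is minimum.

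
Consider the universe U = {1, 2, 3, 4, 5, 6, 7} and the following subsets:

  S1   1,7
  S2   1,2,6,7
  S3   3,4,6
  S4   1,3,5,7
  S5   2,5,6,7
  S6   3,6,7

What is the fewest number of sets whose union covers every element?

S1, S3, S5 together cover {1, 2, 3, 4, 5, 6, 7} — every element.
No 2 of the 6 sets cover everything (all 15 pairs fall short), so 3 is minimum.

3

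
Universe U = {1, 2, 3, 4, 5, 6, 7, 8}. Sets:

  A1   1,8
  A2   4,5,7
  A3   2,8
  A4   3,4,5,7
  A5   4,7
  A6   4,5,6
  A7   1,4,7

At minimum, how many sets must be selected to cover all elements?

4

A1, A3, A4, A6 together cover {1, 2, 3, 4, 5, 6, 7, 8} — every element.
No 3 of the 7 sets cover everything (all 35 triples fall short), so 4 is minimum.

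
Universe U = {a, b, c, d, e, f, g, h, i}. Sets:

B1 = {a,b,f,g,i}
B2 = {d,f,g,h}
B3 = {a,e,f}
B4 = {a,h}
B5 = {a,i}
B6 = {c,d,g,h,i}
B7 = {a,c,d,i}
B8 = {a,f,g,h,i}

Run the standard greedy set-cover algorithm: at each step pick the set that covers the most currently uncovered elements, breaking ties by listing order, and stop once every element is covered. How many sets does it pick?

Pick 1: B1 covers 5 new elements (a, b, f, g, i).
Pick 2: B6 covers 3 new elements (c, d, h).
Pick 3: B3 covers 1 new elements (e).
Greedy uses 3 sets.

3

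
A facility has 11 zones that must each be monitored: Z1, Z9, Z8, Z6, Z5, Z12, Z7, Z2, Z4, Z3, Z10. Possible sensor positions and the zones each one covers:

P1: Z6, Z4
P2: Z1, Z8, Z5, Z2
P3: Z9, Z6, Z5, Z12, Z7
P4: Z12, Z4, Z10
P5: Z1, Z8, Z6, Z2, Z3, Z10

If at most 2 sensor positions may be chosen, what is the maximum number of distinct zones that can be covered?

Choosing P3, P5 covers {Z1, Z9, Z8, Z6, Z5, Z12, Z7, Z2, Z3, Z10} — 10 zones.
No choice of 2 sensor positions does better; here Z4 is left uncovered.

10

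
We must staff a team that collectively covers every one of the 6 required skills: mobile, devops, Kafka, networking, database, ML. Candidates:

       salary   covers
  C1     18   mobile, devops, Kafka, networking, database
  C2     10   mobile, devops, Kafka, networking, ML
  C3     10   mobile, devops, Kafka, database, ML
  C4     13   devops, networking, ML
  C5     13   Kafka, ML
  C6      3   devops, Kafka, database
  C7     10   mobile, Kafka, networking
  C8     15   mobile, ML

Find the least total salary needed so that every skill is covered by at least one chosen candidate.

13

C2, C6 cover every skill at salary 10 + 3 = 13.
Any cover uses at least 2 candidates; among all covering selections none totals below 13.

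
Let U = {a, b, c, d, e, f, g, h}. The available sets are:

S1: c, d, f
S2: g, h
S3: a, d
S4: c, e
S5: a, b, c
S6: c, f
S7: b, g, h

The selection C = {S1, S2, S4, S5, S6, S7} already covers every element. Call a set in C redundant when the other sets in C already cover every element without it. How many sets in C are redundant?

3

Drop S1: d uncovered — not redundant.
Drop S2: the rest still cover every element — redundant.
Drop S4: e uncovered — not redundant.
Drop S5: a uncovered — not redundant.
Drop S6: the rest still cover every element — redundant.
Drop S7: the rest still cover every element — redundant.
3 redundant: S2, S6, S7.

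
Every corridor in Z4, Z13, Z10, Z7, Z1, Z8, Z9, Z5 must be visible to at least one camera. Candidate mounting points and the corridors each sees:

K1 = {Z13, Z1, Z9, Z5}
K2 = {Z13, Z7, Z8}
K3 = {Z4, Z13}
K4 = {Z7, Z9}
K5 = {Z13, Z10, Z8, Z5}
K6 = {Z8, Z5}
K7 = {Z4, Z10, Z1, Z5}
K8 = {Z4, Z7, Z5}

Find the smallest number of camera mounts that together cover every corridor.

K1, K2, K7 together cover {Z4, Z13, Z10, Z7, Z1, Z8, Z9, Z5} — every corridor.
No 2 of the 8 camera mounts cover everything (all 28 pairs fall short), so 3 is minimum.

3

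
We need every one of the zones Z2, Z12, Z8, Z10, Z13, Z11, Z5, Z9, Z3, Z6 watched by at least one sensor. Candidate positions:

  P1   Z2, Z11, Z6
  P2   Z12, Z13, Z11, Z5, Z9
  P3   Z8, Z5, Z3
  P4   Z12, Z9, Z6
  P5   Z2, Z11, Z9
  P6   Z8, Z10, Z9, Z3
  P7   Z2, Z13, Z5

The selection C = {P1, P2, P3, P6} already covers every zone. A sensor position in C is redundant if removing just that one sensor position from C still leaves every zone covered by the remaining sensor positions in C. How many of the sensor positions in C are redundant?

Drop P1: Z2, Z6 uncovered — not redundant.
Drop P2: Z12, Z13 uncovered — not redundant.
Drop P3: the rest still cover every zone — redundant.
Drop P6: Z10 uncovered — not redundant.
1 redundant: P3.

1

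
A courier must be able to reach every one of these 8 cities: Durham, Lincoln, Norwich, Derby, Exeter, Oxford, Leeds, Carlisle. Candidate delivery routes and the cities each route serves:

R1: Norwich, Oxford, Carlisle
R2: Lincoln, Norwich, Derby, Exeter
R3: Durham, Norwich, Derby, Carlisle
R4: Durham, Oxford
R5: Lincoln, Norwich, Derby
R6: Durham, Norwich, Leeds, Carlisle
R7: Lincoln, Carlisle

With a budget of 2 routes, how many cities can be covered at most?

7

Choosing R2, R6 covers {Durham, Lincoln, Norwich, Derby, Exeter, Leeds, Carlisle} — 7 cities.
No choice of 2 routes does better; here Oxford is left uncovered.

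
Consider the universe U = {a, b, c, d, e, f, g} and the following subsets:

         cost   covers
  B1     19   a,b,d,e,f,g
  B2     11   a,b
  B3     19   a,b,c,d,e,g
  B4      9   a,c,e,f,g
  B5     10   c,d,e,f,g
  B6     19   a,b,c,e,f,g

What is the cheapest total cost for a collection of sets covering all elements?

21

B2, B5 cover every element at cost 11 + 10 = 21.
Any cover uses at least 2 sets; among all covering selections none totals below 21.
Greedy by coverage-per-cost would pick B4, B1 for 28 — worse than the optimum 21.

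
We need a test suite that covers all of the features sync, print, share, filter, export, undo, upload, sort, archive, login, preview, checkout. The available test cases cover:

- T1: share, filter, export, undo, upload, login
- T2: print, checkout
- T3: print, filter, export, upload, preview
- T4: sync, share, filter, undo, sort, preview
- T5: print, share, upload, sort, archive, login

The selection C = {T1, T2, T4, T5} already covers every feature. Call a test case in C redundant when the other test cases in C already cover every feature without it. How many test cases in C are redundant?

0

Drop T1: export uncovered — not redundant.
Drop T2: checkout uncovered — not redundant.
Drop T4: sync, preview uncovered — not redundant.
Drop T5: archive uncovered — not redundant.
None of the test cases in C is redundant.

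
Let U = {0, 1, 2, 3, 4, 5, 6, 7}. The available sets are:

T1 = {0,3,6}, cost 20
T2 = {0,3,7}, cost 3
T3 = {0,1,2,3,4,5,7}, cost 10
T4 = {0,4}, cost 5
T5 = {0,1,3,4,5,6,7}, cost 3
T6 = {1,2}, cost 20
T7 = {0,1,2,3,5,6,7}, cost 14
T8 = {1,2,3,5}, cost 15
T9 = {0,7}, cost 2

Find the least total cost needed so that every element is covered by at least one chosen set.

13

T3, T5 cover every element at cost 10 + 3 = 13.
Any cover uses at least 2 sets; among all covering selections none totals below 13.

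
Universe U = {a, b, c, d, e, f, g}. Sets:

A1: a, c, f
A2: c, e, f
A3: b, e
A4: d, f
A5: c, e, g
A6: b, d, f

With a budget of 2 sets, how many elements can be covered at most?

6

Choosing A5, A6 covers {b, c, d, e, f, g} — 6 elements.
No choice of 2 sets does better; here a is left uncovered.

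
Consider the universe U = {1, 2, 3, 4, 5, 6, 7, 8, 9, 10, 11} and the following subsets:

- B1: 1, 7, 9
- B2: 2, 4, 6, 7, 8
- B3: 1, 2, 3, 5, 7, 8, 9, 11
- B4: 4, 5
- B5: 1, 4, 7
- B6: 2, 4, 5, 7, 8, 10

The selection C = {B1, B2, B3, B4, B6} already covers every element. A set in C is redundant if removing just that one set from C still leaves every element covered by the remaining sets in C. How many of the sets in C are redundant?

2

Drop B1: the rest still cover every element — redundant.
Drop B2: 6 uncovered — not redundant.
Drop B3: 3, 11 uncovered — not redundant.
Drop B4: the rest still cover every element — redundant.
Drop B6: 10 uncovered — not redundant.
2 redundant: B1, B4.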